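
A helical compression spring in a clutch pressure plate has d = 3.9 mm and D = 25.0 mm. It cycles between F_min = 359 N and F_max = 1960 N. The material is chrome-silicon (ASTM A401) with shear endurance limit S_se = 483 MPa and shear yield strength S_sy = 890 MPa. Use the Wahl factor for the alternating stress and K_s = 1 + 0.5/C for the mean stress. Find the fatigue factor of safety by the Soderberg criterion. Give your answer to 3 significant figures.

0.270

C = D/d = 25.0/3.9 = 6.4103; K_W = (4C−1)/(4C−4)+0.615/C = 1.2346; K_s = 1+0.5/C = 1.0780
F_a = (F_max−F_min)/2 = 800.5 N; F_m = (F_max+F_min)/2 = 1159.5 N
τ_a = K_W·8F_aD/(πd³) = 1.2346 × 859.11 = 1060.6 MPa
τ_m = K_s·8F_mD/(πd³) = 1.0780 × 1244.4 = 1341.5 MPa
Soderberg: 1/n_f = τ_a/S_se + τ_m/S_sy = 1060.6/483 + 1341.5/890 = 2.19591 + 1.50725 = 3.7032
n_f = 1/3.7032 = 0.27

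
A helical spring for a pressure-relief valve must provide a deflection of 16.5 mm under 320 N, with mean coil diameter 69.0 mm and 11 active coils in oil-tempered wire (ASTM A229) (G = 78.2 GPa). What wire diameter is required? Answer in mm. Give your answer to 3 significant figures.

9.20 mm

Required rate k = F/δ = 320/16.5 = 19.394 N/mm
d = (8D³N_a·k / G)^(1/4) = (8·69.0³·11·19.394 / (78.2×10³))^0.25
  = (7169.5)^0.25 = 9.2018 mm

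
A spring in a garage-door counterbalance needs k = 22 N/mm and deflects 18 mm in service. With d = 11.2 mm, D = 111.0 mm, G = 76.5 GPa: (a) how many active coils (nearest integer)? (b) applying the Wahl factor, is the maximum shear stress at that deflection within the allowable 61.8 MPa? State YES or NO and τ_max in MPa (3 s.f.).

(a) 5 coils; (b) NO, τ_max = 91.3 MPa

N_a = Gd⁴/(8D³k) = (76.5×10³)(11.2⁴)/(8·111.0³·22) = 5.001 → N_a = 5
Actual rate k = Gd⁴/(8D³·5) = 22.004 N/mm
Working load F = kδ = 22.004·18 = 396.07 N
C = 111.0/11.2 = 9.9107; K_W = (4C−1)/(4C−4)+0.615/C = 1.1462
τ_max = K_W·8FD/(πd³) = 1.1462·79.687 = 91.339 MPa
τ_max > 61.8 MPa → exceeds allowable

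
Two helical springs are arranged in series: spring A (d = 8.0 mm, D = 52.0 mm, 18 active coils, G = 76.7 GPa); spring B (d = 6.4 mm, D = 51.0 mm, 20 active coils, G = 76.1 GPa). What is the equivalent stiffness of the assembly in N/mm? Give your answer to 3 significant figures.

k_A = Gd⁴/(8D³N_a) = (76.7×10³)(8.0⁴)/(8·52.0³·18) = 15.516 N/mm
k_B = Gd⁴/(8D³N_a) = (76.1×10³)(6.4⁴)/(8·51.0³·20) = 6.0155 N/mm
Series: 1/k_eq = 1/15.516 + 1/6.0155 = 0.23069; k_eq = 4.3349 N/mm

4.33 N/mm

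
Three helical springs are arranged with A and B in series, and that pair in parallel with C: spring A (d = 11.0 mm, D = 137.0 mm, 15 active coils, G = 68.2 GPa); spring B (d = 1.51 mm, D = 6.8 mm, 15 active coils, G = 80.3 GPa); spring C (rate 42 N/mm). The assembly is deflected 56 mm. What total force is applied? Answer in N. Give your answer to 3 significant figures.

2490 N

k_A = Gd⁴/(8D³N_a) = (68.2×10³)(11.0⁴)/(8·137.0³·15) = 3.236 N/mm
k_B = Gd⁴/(8D³N_a) = (80.3×10³)(1.51⁴)/(8·6.8³·15) = 11.064 N/mm
Springs A,B series: k_AB = 1/(1/3.236+1/11.064) = 2.5037 N/mm; parallel with C: k_eq = 2.5037+42 = 44.504 N/mm
F = k_eq·δ = 44.504·56 = 2492.2 N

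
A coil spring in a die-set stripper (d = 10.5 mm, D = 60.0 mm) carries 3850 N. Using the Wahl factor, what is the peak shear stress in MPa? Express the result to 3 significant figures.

Spring index C = D/d = 60.0/10.5 = 5.7143
K_W = (4C−1)/(4C−4) + 0.615/C = 21.857/18.857 + 0.1076 = 1.2667
τ₀ = 8FD/(πd³) = 8·3850·60.0/(π·10.5³) = 1.848e+06/3636.8 = 508.14 MPa
τ_max = K·τ₀ = 1.2667 × 508.14 = 643.67 MPa

644 MPa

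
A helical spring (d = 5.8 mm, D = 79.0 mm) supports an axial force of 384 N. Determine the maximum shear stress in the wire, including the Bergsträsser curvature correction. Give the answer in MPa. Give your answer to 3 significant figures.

434 MPa

Spring index C = D/d = 79.0/5.8 = 13.6207
K_B = (4C+2)/(4C−3) = 56.483/51.483 = 1.0971
τ₀ = 8FD/(πd³) = 8·384·79.0/(π·5.8³) = 242688/612.96 = 395.93 MPa
τ_max = K·τ₀ = 1.0971 × 395.93 = 434.38 MPa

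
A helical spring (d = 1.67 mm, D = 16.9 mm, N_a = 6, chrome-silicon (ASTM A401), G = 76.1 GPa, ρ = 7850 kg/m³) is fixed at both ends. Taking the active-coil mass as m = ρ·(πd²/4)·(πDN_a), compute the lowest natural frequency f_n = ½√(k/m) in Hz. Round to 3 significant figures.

k = Gd⁴/(8D³N_a) = (76.1×10³)(1.67⁴)/(8·16.9³·6) = 2.5548 N/mm = 2554.8 N/m
Wire length L = πDN_a = π·16.9·6 = 318.56 mm
m = ρ·(πd²/4)·L = 7850 × 2.1904×10⁻⁶ m² × 0.31856 m = 0.0054775 kg
f_n = ½√(k/m) = 0.5·√(2554.8/0.0054775) = 0.5·√(4.6641e+05) = 341.47 Hz

341 Hz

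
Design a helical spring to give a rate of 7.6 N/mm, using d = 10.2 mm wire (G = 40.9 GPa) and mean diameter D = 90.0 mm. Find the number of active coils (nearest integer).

10

N_a = Gd⁴/(8D³k) = (40.9×10³ × 10.2⁴)/(8 × 90.0³ × 7.6)
    = 4.42715e+08 / 4.43232e+07 = 9.988 → 10 coils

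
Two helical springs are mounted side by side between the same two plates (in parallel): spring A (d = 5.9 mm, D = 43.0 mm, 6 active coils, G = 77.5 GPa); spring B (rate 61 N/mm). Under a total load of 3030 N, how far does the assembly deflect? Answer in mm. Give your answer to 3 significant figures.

k_A = Gd⁴/(8D³N_a) = (77.5×10³)(5.9⁴)/(8·43.0³·6) = 24.607 N/mm
Parallel: k_eq = 24.607 + 61 = 85.607 N/mm
δ = F/k_eq = 3030/85.607 = 35.394 mm

35.4 mm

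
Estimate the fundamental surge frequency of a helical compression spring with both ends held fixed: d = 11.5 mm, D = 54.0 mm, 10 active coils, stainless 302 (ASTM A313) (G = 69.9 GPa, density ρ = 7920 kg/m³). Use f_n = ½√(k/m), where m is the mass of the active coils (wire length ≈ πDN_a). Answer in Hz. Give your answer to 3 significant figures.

k = Gd⁴/(8D³N_a) = (69.9×10³)(11.5⁴)/(8·54.0³·10) = 97.05 N/mm = 97050 N/m
Wire length L = πDN_a = π·54.0·10 = 1696.5 mm
m = ρ·(πd²/4)·L = 7920 × 103.87×10⁻⁶ m² × 1.6965 m = 1.3956 kg
f_n = ½√(k/m) = 0.5·√(97050/1.3956) = 0.5·√(69541) = 131.85 Hz

132 Hz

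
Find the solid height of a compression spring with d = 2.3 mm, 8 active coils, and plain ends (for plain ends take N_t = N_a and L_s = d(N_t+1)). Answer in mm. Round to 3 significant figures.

20.7 mm

plain ends: N_t = N_a = 8
L_s = d·(N_t+1) = 2.3 × 9 = 20.7 mm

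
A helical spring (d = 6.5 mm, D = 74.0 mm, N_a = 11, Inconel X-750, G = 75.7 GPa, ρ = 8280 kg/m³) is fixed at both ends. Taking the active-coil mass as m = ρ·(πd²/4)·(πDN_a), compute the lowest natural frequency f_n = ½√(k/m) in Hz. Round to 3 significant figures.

k = Gd⁴/(8D³N_a) = (75.7×10³)(6.5⁴)/(8·74.0³·11) = 3.7894 N/mm = 3789.4 N/m
Wire length L = πDN_a = π·74.0·11 = 2557.3 mm
m = ρ·(πd²/4)·L = 8280 × 33.183×10⁻⁶ m² × 2.5573 m = 0.70262 kg
f_n = ½√(k/m) = 0.5·√(3789.4/0.70262) = 0.5·√(5393.2) = 36.719 Hz

36.7 Hz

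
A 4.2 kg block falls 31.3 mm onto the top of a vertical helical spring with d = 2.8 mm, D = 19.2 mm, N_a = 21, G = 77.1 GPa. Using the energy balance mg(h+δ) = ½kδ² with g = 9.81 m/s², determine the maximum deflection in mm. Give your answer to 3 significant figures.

37.8 mm

k = Gd⁴/(8D³N_a) = (77.1×10³)(2.8⁴)/(8·19.2³·21) = 3.9854 N/mm
W = mg = 4.2 × 9.81 = 41.202 N
½kδ² − Wδ − Wh = 0 → δ = (W + √(W² + 2kWh))/k
δ = (41.202 + √(1697.6 + 10279.4))/3.9854 = (41.202 + 109.44)/3.9854 = 37.798 mm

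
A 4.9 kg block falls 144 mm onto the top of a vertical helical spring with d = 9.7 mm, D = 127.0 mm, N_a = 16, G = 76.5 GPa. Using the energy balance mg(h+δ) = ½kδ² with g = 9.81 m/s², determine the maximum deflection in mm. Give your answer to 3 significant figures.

k = Gd⁴/(8D³N_a) = (76.5×10³)(9.7⁴)/(8·127.0³·16) = 2.583 N/mm
W = mg = 4.9 × 9.81 = 48.069 N
½kδ² − Wδ − Wh = 0 → δ = (W + √(W² + 2kWh))/k
δ = (48.069 + √(2310.6 + 35759))/2.583 = (48.069 + 195.11)/2.583 = 94.147 mm

94.1 mm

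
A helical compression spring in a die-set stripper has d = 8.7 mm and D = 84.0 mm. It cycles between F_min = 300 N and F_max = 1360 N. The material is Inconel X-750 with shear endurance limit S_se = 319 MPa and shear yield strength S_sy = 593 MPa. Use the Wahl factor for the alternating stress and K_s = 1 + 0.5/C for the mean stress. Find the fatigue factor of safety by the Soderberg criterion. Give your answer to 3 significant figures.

0.910

C = D/d = 84.0/8.7 = 9.6552; K_W = (4C−1)/(4C−4)+0.615/C = 1.1503; K_s = 1+0.5/C = 1.0518
F_a = (F_max−F_min)/2 = 530 N; F_m = (F_max+F_min)/2 = 830 N
τ_a = K_W·8F_aD/(πd³) = 1.1503 × 172.16 = 198.05 MPa
τ_m = K_s·8F_mD/(πd³) = 1.0518 × 269.61 = 283.57 MPa
Soderberg: 1/n_f = τ_a/S_se + τ_m/S_sy = 198.05/319 + 283.57/593 = 0.62084 + 0.47820 = 1.099
n_f = 1/1.099 = 0.9099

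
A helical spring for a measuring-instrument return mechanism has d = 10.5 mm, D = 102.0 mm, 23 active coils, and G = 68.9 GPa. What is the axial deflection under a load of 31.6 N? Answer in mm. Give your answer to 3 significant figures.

k = Gd⁴/(8D³N_a) = (68.9×10³)(10.5⁴)/(8·102.0³·23) = 4.289 N/mm
δ = F/k = 31.6 / 4.289 = 7.3677 mm

7.37 mm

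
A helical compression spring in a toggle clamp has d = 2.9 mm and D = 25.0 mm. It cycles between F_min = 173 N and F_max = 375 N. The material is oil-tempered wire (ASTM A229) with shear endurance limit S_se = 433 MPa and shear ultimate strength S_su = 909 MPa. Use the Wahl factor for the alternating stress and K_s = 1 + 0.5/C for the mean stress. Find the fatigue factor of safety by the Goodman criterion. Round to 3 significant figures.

C = D/d = 25.0/2.9 = 8.6207; K_W = (4C−1)/(4C−4)+0.615/C = 1.1698; K_s = 1+0.5/C = 1.0580
F_a = (F_max−F_min)/2 = 101 N; F_m = (F_max+F_min)/2 = 274 N
τ_a = K_W·8F_aD/(πd³) = 1.1698 × 263.64 = 308.39 MPa
τ_m = K_s·8F_mD/(πd³) = 1.0580 × 715.22 = 756.7 MPa
Goodman: 1/n_f = τ_a/S_se + τ_m/S_su = 308.39/433 + 756.7/909 = 0.71222 + 0.83245 = 1.5447
n_f = 1/1.5447 = 0.6474

0.647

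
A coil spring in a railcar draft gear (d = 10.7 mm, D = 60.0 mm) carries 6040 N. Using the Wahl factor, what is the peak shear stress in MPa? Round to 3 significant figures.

959 MPa

Spring index C = D/d = 60.0/10.7 = 5.6075
K_W = (4C−1)/(4C−4) + 0.615/C = 21.430/18.430 + 0.1097 = 1.2725
τ₀ = 8FD/(πd³) = 8·6040·60.0/(π·10.7³) = 2.8992e+06/3848.6 = 753.32 MPa
τ_max = K·τ₀ = 1.2725 × 753.32 = 958.56 MPa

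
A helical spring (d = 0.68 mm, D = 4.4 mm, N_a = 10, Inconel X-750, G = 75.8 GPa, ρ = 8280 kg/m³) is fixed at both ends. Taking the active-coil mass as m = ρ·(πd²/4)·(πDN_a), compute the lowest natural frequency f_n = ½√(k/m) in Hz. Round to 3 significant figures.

1200 Hz

k = Gd⁴/(8D³N_a) = (75.8×10³)(0.68⁴)/(8·4.4³·10) = 2.3782 N/mm = 2378.2 N/m
Wire length L = πDN_a = π·4.4·10 = 138.23 mm
m = ρ·(πd²/4)·L = 8280 × 0.36317×10⁻⁶ m² × 0.13823 m = 0.00041566 kg
f_n = ½√(k/m) = 0.5·√(2378.2/0.00041566) = 0.5·√(5.7216e+06) = 1196 Hz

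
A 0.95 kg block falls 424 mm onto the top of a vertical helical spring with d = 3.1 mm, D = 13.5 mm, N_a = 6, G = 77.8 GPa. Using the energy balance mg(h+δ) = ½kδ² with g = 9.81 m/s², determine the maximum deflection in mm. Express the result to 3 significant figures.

k = Gd⁴/(8D³N_a) = (77.8×10³)(3.1⁴)/(8·13.5³·6) = 60.839 N/mm
W = mg = 0.95 × 9.81 = 9.3195 N
½kδ² − Wδ − Wh = 0 → δ = (W + √(W² + 2kWh))/k
δ = (9.3195 + √(86.853 + 480809))/60.839 = (9.3195 + 693.47)/60.839 = 11.552 mm

11.6 mm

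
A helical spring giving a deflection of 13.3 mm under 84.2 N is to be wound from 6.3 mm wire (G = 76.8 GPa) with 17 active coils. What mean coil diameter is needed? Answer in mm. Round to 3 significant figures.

52.0 mm

Required rate k = F/δ = 84.2/13.3 = 6.3308 N/mm
D = (Gd⁴/(8N_a·k))^(1/3) = (76.8×10³·6.3⁴/(8·17·6.3308))^(1/3)
  = (140515)^(1/3) = 51.9886 mm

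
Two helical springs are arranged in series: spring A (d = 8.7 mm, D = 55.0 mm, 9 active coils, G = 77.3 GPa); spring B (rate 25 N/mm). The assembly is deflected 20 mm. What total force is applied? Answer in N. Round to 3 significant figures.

k_A = Gd⁴/(8D³N_a) = (77.3×10³)(8.7⁴)/(8·55.0³·9) = 36.969 N/mm
Series: 1/k_eq = 1/36.969 + 1/25 = 0.06705; k_eq = 14.914 N/mm
F = k_eq·δ = 14.914·20 = 298.29 N

298 N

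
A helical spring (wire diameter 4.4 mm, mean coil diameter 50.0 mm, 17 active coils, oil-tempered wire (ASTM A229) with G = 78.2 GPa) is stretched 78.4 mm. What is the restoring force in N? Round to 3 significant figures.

k = Gd⁴/(8D³N_a) = (78.2×10³)(4.4⁴)/(8·50.0³·17) = 1.7241 N/mm
F = k·δ = 1.7241 × 78.4 = 135.17 N

135 N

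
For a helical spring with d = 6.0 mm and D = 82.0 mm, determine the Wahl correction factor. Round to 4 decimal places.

1.1042

C = D/d = 82.0/6.0 = 13.6667
K_W = (4C−1)/(4C−4) + 0.615/C = 53.667/50.667 + 0.0450 = 1.1042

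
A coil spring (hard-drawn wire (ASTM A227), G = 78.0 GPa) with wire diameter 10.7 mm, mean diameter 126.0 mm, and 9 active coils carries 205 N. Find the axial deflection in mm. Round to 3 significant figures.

k = Gd⁴/(8D³N_a) = (78.0×10³)(10.7⁴)/(8·126.0³·9) = 7.0988 N/mm
δ = F/k = 205 / 7.0988 = 28.878 mm

28.9 mm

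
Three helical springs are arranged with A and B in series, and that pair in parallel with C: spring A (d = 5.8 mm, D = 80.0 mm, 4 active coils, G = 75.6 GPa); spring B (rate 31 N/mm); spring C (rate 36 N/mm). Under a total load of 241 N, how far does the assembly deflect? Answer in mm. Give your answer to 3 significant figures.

k_A = Gd⁴/(8D³N_a) = (75.6×10³)(5.8⁴)/(8·80.0³·4) = 5.2217 N/mm
Springs A,B series: k_AB = 1/(1/5.2217+1/31) = 4.469 N/mm; parallel with C: k_eq = 4.469+36 = 40.469 N/mm
δ = F/k_eq = 241/40.469 = 5.9552 mm

5.96 mm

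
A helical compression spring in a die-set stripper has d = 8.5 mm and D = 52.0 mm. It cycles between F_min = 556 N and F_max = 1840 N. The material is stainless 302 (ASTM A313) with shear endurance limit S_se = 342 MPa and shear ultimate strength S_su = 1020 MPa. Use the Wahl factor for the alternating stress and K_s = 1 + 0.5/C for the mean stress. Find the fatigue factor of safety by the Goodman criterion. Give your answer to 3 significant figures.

C = D/d = 52.0/8.5 = 6.1176; K_W = (4C−1)/(4C−4)+0.615/C = 1.2471; K_s = 1+0.5/C = 1.0817
F_a = (F_max−F_min)/2 = 642 N; F_m = (F_max+F_min)/2 = 1198 N
τ_a = K_W·8F_aD/(πd³) = 1.2471 × 138.43 = 172.63 MPa
τ_m = K_s·8F_mD/(πd³) = 1.0817 × 258.31 = 279.42 MPa
Goodman: 1/n_f = τ_a/S_se + τ_m/S_su = 172.63/342 + 279.42/1020 = 0.50477 + 0.27394 = 0.77871
n_f = 1/0.77871 = 1.284

1.28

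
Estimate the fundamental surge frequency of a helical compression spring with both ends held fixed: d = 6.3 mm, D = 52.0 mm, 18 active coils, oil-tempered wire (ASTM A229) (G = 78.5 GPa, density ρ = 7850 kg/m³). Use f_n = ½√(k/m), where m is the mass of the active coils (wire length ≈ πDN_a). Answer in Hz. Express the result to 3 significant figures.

k = Gd⁴/(8D³N_a) = (78.5×10³)(6.3⁴)/(8·52.0³·18) = 6.1074 N/mm = 6107.4 N/m
Wire length L = πDN_a = π·52.0·18 = 2940.5 mm
m = ρ·(πd²/4)·L = 7850 × 31.172×10⁻⁶ m² × 2.9405 m = 0.71956 kg
f_n = ½√(k/m) = 0.5·√(6107.4/0.71956) = 0.5·√(8487.8) = 46.065 Hz

46.1 Hz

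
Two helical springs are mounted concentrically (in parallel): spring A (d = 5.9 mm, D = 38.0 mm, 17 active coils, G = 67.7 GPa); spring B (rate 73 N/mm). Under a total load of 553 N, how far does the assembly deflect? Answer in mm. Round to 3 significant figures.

k_A = Gd⁴/(8D³N_a) = (67.7×10³)(5.9⁴)/(8·38.0³·17) = 10.993 N/mm
Parallel: k_eq = 10.993 + 73 = 83.993 N/mm
δ = F/k_eq = 553/83.993 = 6.5839 mm

6.58 mm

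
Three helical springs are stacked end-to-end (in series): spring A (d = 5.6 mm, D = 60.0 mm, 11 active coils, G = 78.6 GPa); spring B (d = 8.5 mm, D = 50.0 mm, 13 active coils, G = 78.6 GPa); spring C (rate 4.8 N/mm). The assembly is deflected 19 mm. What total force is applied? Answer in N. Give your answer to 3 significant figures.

k_A = Gd⁴/(8D³N_a) = (78.6×10³)(5.6⁴)/(8·60.0³·11) = 4.0667 N/mm
k_B = Gd⁴/(8D³N_a) = (78.6×10³)(8.5⁴)/(8·50.0³·13) = 31.561 N/mm
Series: 1/k_eq = 1/4.0667 + 1/31.561 + 1/4.8 = 0.48592; k_eq = 2.058 N/mm
F = k_eq·δ = 2.058·19 = 39.101 N

39.1 N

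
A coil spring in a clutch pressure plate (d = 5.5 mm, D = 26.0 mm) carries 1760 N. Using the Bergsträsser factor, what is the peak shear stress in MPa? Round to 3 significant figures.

Spring index C = D/d = 26.0/5.5 = 4.7273
K_B = (4C+2)/(4C−3) = 20.909/15.909 = 1.3143
τ₀ = 8FD/(πd³) = 8·1760·26.0/(π·5.5³) = 366080/522.68 = 700.39 MPa
τ_max = K·τ₀ = 1.3143 × 700.39 = 920.51 MPa

921 MPa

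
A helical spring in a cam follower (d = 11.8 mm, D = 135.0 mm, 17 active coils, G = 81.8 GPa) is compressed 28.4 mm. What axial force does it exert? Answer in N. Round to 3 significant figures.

135 N

k = Gd⁴/(8D³N_a) = (81.8×10³)(11.8⁴)/(8·135.0³·17) = 4.7396 N/mm
F = k·δ = 4.7396 × 28.4 = 134.6 N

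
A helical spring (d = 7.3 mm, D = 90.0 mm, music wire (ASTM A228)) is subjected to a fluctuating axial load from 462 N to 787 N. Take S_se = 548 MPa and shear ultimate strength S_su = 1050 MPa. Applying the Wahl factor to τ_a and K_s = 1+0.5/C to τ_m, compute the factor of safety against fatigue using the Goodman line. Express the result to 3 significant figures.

1.79

C = D/d = 90.0/7.3 = 12.3288; K_W = (4C−1)/(4C−4)+0.615/C = 1.1161; K_s = 1+0.5/C = 1.0406
F_a = (F_max−F_min)/2 = 162.5 N; F_m = (F_max+F_min)/2 = 624.5 N
τ_a = K_W·8F_aD/(πd³) = 1.1161 × 95.734 = 106.85 MPa
τ_m = K_s·8F_mD/(πd³) = 1.0406 × 367.91 = 382.84 MPa
Goodman: 1/n_f = τ_a/S_se + τ_m/S_su = 106.85/548 + 382.84/1050 = 0.19498 + 0.36460 = 0.55958
n_f = 1/0.55958 = 1.787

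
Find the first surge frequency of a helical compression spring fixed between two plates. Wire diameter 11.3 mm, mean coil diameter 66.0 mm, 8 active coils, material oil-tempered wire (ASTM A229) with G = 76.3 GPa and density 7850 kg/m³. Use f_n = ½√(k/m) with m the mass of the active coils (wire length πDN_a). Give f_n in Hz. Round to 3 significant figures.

k = Gd⁴/(8D³N_a) = (76.3×10³)(11.3⁴)/(8·66.0³·8) = 67.612 N/mm = 67612 N/m
Wire length L = πDN_a = π·66.0·8 = 1658.8 mm
m = ρ·(πd²/4)·L = 7850 × 100.29×10⁻⁶ m² × 1.6588 m = 1.3059 kg
f_n = ½√(k/m) = 0.5·√(67612/1.3059) = 0.5·√(51776) = 113.77 Hz

114 Hz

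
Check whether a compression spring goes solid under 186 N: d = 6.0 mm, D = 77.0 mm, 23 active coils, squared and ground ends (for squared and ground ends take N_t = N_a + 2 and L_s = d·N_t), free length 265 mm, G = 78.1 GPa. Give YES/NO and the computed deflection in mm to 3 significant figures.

k = Gd⁴/(8D³N_a) = (78.1×10³)(6.0⁴)/(8·77.0³·23) = 1.2049 N/mm
N_t = 25; L_s = 6.0·25 = 150 mm; δ_solid = L₀ − L_s = 265 − 150 = 115 mm
δ = F/k = 186/1.2049 = 154.36 mm
δ ≥ δ_solid → spring goes solid

YES, δ = 154 mm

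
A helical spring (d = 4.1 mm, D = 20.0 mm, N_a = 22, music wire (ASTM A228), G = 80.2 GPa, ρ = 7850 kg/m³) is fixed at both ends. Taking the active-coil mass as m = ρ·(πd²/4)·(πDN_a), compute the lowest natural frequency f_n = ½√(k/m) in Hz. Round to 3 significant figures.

k = Gd⁴/(8D³N_a) = (80.2×10³)(4.1⁴)/(8·20.0³·22) = 16.096 N/mm = 16096 N/m
Wire length L = πDN_a = π·20.0·22 = 1382.3 mm
m = ρ·(πd²/4)·L = 7850 × 13.203×10⁻⁶ m² × 1.3823 m = 0.14326 kg
f_n = ½√(k/m) = 0.5·√(16096/0.14326) = 0.5·√(1.1235e+05) = 167.59 Hz

168 Hz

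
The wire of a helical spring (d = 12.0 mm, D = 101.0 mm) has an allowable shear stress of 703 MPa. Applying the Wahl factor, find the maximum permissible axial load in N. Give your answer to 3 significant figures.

4020 N

C = D/d = 101.0/12.0 = 8.4167
K_W = (4C−1)/(4C−4) + 0.615/C = 32.667/29.667 + 0.0731 = 1.1742
τ_max = K·8FD/(πd³) → F_max = τ_allow·πd³/(8DK)
F_max = 703·π·12.0³/(8·101.0·1.1742) = 3.8164e+06/948.75 = 4022.5 N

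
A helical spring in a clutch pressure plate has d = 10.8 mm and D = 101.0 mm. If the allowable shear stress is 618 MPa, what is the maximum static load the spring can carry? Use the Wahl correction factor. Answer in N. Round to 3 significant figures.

C = D/d = 101.0/10.8 = 9.3519
K_W = (4C−1)/(4C−4) + 0.615/C = 36.407/33.407 + 0.0658 = 1.1556
τ_max = K·8FD/(πd³) → F_max = τ_allow·πd³/(8DK)
F_max = 618·π·10.8³/(8·101.0·1.1556) = 2.4457e+06/933.69 = 2619.4 N

2620 N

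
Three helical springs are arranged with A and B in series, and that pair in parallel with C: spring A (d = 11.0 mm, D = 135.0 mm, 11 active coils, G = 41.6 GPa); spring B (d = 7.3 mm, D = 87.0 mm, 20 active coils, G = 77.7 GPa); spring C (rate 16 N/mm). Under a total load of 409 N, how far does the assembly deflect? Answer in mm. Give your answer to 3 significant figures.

k_A = Gd⁴/(8D³N_a) = (41.6×10³)(11.0⁴)/(8·135.0³·11) = 2.8131 N/mm
k_B = Gd⁴/(8D³N_a) = (77.7×10³)(7.3⁴)/(8·87.0³·20) = 2.0943 N/mm
Springs A,B series: k_AB = 1/(1/2.8131+1/2.0943) = 1.2005 N/mm; parallel with C: k_eq = 1.2005+16 = 17.201 N/mm
δ = F/k_eq = 409/17.201 = 23.778 mm

23.8 mm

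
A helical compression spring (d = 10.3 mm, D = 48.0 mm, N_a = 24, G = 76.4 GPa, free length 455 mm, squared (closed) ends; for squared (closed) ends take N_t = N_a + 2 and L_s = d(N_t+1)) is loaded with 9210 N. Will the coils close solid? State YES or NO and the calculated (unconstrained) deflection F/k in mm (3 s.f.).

YES, δ = 227 mm

k = Gd⁴/(8D³N_a) = (76.4×10³)(10.3⁴)/(8·48.0³·24) = 40.496 N/mm
N_t = 26; L_s = 10.3·27 = 278.1 mm; δ_solid = L₀ − L_s = 455 − 278.1 = 176.9 mm
δ = F/k = 9210/40.496 = 227.43 mm
δ ≥ δ_solid → spring goes solid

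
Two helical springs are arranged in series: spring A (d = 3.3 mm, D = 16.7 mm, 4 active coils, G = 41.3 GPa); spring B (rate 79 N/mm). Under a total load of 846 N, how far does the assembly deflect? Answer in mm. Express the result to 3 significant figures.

36.5 mm

k_A = Gd⁴/(8D³N_a) = (41.3×10³)(3.3⁴)/(8·16.7³·4) = 32.863 N/mm
Series: 1/k_eq = 1/32.863 + 1/79 = 0.043088; k_eq = 23.209 N/mm
δ = F/k_eq = 846/23.209 = 36.452 mm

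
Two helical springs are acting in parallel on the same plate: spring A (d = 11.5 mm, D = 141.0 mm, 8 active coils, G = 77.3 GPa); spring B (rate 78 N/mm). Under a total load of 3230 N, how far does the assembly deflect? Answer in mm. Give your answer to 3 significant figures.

37.8 mm

k_A = Gd⁴/(8D³N_a) = (77.3×10³)(11.5⁴)/(8·141.0³·8) = 7.5359 N/mm
Parallel: k_eq = 7.5359 + 78 = 85.536 N/mm
δ = F/k_eq = 3230/85.536 = 37.762 mm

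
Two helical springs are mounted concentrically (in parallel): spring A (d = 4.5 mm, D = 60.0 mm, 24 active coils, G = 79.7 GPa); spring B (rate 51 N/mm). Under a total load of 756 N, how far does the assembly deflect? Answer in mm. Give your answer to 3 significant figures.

14.6 mm

k_A = Gd⁴/(8D³N_a) = (79.7×10³)(4.5⁴)/(8·60.0³·24) = 0.78805 N/mm
Parallel: k_eq = 0.78805 + 51 = 51.788 N/mm
δ = F/k_eq = 756/51.788 = 14.598 mm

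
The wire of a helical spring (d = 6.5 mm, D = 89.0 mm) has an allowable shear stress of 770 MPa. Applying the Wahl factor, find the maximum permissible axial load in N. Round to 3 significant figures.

845 N

C = D/d = 89.0/6.5 = 13.6923
K_W = (4C−1)/(4C−4) + 0.615/C = 53.769/50.769 + 0.0449 = 1.1040
τ_max = K·8FD/(πd³) → F_max = τ_allow·πd³/(8DK)
F_max = 770·π·6.5³/(8·89.0·1.1040) = 6.6433e+05/786.05 = 845.14 N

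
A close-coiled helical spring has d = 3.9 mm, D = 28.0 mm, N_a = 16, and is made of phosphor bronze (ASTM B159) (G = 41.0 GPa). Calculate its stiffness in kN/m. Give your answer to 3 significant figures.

k = Gd⁴/(8D³N_a) = (41.0×10³ × 3.9⁴) / (8 × 28.0³ × 16)
  = 9.48511e+06 / 2.80986e+06 = 3.3757 N/mm

3.38 kN/m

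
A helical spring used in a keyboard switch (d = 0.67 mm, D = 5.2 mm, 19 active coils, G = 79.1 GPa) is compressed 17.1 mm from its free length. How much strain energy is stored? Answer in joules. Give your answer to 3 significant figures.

k = Gd⁴/(8D³N_a) = (79.1×10³)(0.67⁴)/(8·5.2³·19) = 0.7458 N/mm
U = ½kδ² = 0.5 × 0.7458 × 17.1² = 109.04 N·mm = 0.10904 J

0.109 J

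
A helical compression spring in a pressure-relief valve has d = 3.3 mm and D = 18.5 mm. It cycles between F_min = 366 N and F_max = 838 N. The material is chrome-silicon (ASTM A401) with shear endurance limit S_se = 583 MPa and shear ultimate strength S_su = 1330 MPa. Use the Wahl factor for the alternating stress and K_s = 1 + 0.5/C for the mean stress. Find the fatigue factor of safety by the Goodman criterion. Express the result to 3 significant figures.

0.757

C = D/d = 18.5/3.3 = 5.6061; K_W = (4C−1)/(4C−4)+0.615/C = 1.2725; K_s = 1+0.5/C = 1.0892
F_a = (F_max−F_min)/2 = 236 N; F_m = (F_max+F_min)/2 = 602 N
τ_a = K_W·8F_aD/(πd³) = 1.2725 × 309.37 = 393.69 MPa
τ_m = K_s·8F_mD/(πd³) = 1.0892 × 789.16 = 859.55 MPa
Goodman: 1/n_f = τ_a/S_se + τ_m/S_su = 393.69/583 + 859.55/1330 = 0.67528 + 0.64628 = 1.3216
n_f = 1/1.3216 = 0.7567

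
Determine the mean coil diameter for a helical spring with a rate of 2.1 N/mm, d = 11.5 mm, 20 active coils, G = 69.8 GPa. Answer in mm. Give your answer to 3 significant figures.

D = (Gd⁴/(8N_a·k))^(1/3) = (69.8×10³·11.5⁴/(8·20·2.1))^(1/3)
  = (3.63335e+06)^(1/3) = 153.7337 mm

154 mm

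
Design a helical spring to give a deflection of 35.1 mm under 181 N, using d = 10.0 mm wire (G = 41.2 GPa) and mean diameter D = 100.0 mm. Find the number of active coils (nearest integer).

10

Required rate k = F/δ = 181/35.1 = 5.1567 N/mm
N_a = Gd⁴/(8D³k) = (41.2×10³ × 10.0⁴)/(8 × 100.0³ × 5.1567)
    = 4.12e+08 / 4.12536e+07 = 9.987 → 10 coils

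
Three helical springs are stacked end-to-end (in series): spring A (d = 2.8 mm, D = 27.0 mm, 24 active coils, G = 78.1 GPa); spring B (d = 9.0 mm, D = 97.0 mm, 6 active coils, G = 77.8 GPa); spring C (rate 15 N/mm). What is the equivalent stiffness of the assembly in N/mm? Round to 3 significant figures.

1.06 N/mm

k_A = Gd⁴/(8D³N_a) = (78.1×10³)(2.8⁴)/(8·27.0³·24) = 1.2703 N/mm
k_B = Gd⁴/(8D³N_a) = (77.8×10³)(9.0⁴)/(8·97.0³·6) = 11.652 N/mm
Series: 1/k_eq = 1/1.2703 + 1/11.652 + 1/15 = 0.93973; k_eq = 1.0641 N/mm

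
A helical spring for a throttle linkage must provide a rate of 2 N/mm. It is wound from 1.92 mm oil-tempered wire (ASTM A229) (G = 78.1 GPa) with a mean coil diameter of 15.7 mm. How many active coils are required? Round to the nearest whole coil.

N_a = Gd⁴/(8D³k) = (78.1×10³ × 1.92⁴)/(8 × 15.7³ × 2)
    = 1.06134e+06 / 61918.3 = 17.14 → 17 coils

17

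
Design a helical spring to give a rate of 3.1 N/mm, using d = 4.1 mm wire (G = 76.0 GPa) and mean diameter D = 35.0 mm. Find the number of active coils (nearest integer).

N_a = Gd⁴/(8D³k) = (76.0×10³ × 4.1⁴)/(8 × 35.0³ × 3.1)
    = 2.14758e+07 / 1.0633e+06 = 20.2 → 20 coils

20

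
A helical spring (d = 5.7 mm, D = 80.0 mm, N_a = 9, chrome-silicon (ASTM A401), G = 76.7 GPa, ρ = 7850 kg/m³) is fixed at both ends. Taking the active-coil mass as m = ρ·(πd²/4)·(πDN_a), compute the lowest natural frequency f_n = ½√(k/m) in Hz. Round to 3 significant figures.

34.8 Hz

k = Gd⁴/(8D³N_a) = (76.7×10³)(5.7⁴)/(8·80.0³·9) = 2.1963 N/mm = 2196.3 N/m
Wire length L = πDN_a = π·80.0·9 = 2261.9 mm
m = ρ·(πd²/4)·L = 7850 × 25.518×10⁻⁶ m² × 2.2619 m = 0.4531 kg
f_n = ½√(k/m) = 0.5·√(2196.3/0.4531) = 0.5·√(4847.3) = 34.811 Hz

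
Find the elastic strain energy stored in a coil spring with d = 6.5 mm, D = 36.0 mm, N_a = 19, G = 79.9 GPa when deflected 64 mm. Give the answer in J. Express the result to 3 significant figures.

k = Gd⁴/(8D³N_a) = (79.9×10³)(6.5⁴)/(8·36.0³·19) = 20.112 N/mm
U = ½kδ² = 0.5 × 20.112 × 64² = 41189 N·mm = 41.189 J

41.2 J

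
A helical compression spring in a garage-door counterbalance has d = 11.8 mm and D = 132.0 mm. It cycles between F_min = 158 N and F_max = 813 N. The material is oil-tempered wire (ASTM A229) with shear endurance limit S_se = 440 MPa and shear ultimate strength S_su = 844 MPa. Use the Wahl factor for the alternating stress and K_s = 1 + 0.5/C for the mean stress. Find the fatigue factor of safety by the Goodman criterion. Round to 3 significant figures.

3.39

C = D/d = 132.0/11.8 = 11.1864; K_W = (4C−1)/(4C−4)+0.615/C = 1.1286; K_s = 1+0.5/C = 1.0447
F_a = (F_max−F_min)/2 = 327.5 N; F_m = (F_max+F_min)/2 = 485.5 N
τ_a = K_W·8F_aD/(πd³) = 1.1286 × 67.001 = 75.617 MPa
τ_m = K_s·8F_mD/(πd³) = 1.0447 × 99.325 = 103.76 MPa
Goodman: 1/n_f = τ_a/S_se + τ_m/S_su = 75.617/440 + 103.76/844 = 0.17186 + 0.12294 = 0.2948
n_f = 1/0.2948 = 3.392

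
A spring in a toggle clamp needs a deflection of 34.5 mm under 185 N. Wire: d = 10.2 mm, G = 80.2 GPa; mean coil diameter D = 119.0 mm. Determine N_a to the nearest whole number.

12

Required rate k = F/δ = 185/34.5 = 5.3623 N/mm
N_a = Gd⁴/(8D³k) = (80.2×10³ × 10.2⁴)/(8 × 119.0³ × 5.3623)
    = 8.68111e+08 / 7.22909e+07 = 12.01 → 12 coils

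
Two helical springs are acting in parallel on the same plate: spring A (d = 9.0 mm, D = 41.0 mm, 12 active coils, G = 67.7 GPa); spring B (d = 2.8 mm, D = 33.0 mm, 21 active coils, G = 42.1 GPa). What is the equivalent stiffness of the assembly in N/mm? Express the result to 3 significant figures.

67.6 N/mm

k_A = Gd⁴/(8D³N_a) = (67.7×10³)(9.0⁴)/(8·41.0³·12) = 67.133 N/mm
k_B = Gd⁴/(8D³N_a) = (42.1×10³)(2.8⁴)/(8·33.0³·21) = 0.42861 N/mm
Parallel: k_eq = 67.133 + 0.42861 = 67.562 N/mm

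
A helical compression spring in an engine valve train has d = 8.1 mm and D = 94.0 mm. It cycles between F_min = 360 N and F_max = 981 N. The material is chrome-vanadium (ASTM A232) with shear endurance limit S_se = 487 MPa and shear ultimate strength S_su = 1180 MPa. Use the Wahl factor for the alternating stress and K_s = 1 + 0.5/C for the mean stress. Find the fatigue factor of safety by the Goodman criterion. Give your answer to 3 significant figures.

1.70

C = D/d = 94.0/8.1 = 11.6049; K_W = (4C−1)/(4C−4)+0.615/C = 1.1237; K_s = 1+0.5/C = 1.0431
F_a = (F_max−F_min)/2 = 310.5 N; F_m = (F_max+F_min)/2 = 670.5 N
τ_a = K_W·8F_aD/(πd³) = 1.1237 × 139.85 = 157.16 MPa
τ_m = K_s·8F_mD/(πd³) = 1.0431 × 302 = 315.02 MPa
Goodman: 1/n_f = τ_a/S_se + τ_m/S_su = 157.16/487 + 315.02/1180 = 0.32270 + 0.26696 = 0.58966
n_f = 1/0.58966 = 1.696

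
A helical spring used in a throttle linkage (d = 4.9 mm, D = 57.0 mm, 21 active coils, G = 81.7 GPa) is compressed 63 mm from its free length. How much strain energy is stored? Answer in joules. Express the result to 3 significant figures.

3.00 J

k = Gd⁴/(8D³N_a) = (81.7×10³)(4.9⁴)/(8·57.0³·21) = 1.5138 N/mm
U = ½kδ² = 0.5 × 1.5138 × 63² = 3004.2 N·mm = 3.0042 J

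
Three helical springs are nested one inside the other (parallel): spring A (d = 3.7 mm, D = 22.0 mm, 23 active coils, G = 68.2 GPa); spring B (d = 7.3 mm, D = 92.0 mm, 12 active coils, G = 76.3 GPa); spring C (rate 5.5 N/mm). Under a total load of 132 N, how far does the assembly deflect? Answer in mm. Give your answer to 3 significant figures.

8.85 mm

k_A = Gd⁴/(8D³N_a) = (68.2×10³)(3.7⁴)/(8·22.0³·23) = 6.5239 N/mm
k_B = Gd⁴/(8D³N_a) = (76.3×10³)(7.3⁴)/(8·92.0³·12) = 2.8986 N/mm
Parallel: k_eq = 6.5239 + 2.8986 + 5.5 = 14.922 N/mm
δ = F/k_eq = 132/14.922 = 8.8457 mm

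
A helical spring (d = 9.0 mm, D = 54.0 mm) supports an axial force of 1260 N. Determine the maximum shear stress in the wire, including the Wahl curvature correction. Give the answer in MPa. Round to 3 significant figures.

Spring index C = D/d = 54.0/9.0 = 6.0000
K_W = (4C−1)/(4C−4) + 0.615/C = 23.000/20.000 + 0.1025 = 1.2525
τ₀ = 8FD/(πd³) = 8·1260·54.0/(π·9.0³) = 544320/2290.2 = 237.67 MPa
τ_max = K·τ₀ = 1.2525 × 237.67 = 297.68 MPa

298 MPa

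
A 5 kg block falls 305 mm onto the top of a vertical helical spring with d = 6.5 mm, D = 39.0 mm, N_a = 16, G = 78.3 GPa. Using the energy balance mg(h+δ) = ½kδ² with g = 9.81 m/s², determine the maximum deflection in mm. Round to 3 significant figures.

k = Gd⁴/(8D³N_a) = (78.3×10³)(6.5⁴)/(8·39.0³·16) = 18.408 N/mm
W = mg = 5 × 9.81 = 49.05 N
½kδ² − Wδ − Wh = 0 → δ = (W + √(W² + 2kWh))/k
δ = (49.05 + √(2405.9 + 550783))/18.408 = (49.05 + 743.77)/18.408 = 43.069 mm

43.1 mm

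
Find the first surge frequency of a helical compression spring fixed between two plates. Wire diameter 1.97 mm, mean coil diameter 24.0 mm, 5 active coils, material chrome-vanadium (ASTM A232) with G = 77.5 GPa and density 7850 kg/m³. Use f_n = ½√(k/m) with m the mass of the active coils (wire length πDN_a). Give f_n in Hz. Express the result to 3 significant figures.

242 Hz

k = Gd⁴/(8D³N_a) = (77.5×10³)(1.97⁴)/(8·24.0³·5) = 2.1109 N/mm = 2110.9 N/m
Wire length L = πDN_a = π·24.0·5 = 376.99 mm
m = ρ·(πd²/4)·L = 7850 × 3.0481×10⁻⁶ m² × 0.37699 m = 0.0090203 kg
f_n = ½√(k/m) = 0.5·√(2110.9/0.0090203) = 0.5·√(2.3402e+05) = 241.88 Hz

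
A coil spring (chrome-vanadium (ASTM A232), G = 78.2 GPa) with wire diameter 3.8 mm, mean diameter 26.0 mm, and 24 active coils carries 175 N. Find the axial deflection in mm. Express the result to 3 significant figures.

k = Gd⁴/(8D³N_a) = (78.2×10³)(3.8⁴)/(8·26.0³·24) = 4.8319 N/mm
δ = F/k = 175 / 4.8319 = 36.217 mm

36.2 mm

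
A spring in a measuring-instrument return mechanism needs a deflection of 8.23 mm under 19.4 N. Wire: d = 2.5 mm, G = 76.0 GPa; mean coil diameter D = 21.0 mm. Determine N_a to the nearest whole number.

17

Required rate k = F/δ = 19.4/8.23 = 2.3572 N/mm
N_a = Gd⁴/(8D³k) = (76.0×10³ × 2.5⁴)/(8 × 21.0³ × 2.3572)
    = 2.96875e+06 / 174642 = 17 → 17 coils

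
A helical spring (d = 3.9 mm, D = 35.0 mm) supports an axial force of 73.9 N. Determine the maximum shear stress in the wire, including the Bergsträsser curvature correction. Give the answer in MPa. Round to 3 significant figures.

128 MPa

Spring index C = D/d = 35.0/3.9 = 8.9744
K_B = (4C+2)/(4C−3) = 37.897/32.897 = 1.1520
τ₀ = 8FD/(πd³) = 8·73.9·35.0/(π·3.9³) = 20692/186.36 = 111.03 MPa
τ_max = K·τ₀ = 1.1520 × 111.03 = 127.91 MPa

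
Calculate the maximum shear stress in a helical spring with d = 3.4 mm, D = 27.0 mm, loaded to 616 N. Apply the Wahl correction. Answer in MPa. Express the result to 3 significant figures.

1280 MPa

Spring index C = D/d = 27.0/3.4 = 7.9412
K_W = (4C−1)/(4C−4) + 0.615/C = 30.765/27.765 + 0.0774 = 1.1855
τ₀ = 8FD/(πd³) = 8·616·27.0/(π·3.4³) = 133056/123.48 = 1077.6 MPa
τ_max = K·τ₀ = 1.1855 × 1077.6 = 1277.5 MPa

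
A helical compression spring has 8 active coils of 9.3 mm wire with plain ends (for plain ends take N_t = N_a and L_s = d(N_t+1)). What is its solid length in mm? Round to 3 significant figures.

plain ends: N_t = N_a = 8
L_s = d·(N_t+1) = 9.3 × 9 = 83.7 mm

83.7 mm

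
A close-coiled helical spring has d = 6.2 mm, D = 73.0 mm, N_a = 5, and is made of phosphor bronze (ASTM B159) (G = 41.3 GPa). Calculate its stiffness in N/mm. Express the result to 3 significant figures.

k = Gd⁴/(8D³N_a) = (41.3×10³ × 6.2⁴) / (8 × 73.0³ × 5)
  = 6.10263e+07 / 1.55607e+07 = 3.9218 N/mm

3.92 N/mm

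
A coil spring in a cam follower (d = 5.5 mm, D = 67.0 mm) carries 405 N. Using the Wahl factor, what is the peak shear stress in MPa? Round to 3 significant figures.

Spring index C = D/d = 67.0/5.5 = 12.1818
K_W = (4C−1)/(4C−4) + 0.615/C = 47.727/44.727 + 0.0505 = 1.1176
τ₀ = 8FD/(πd³) = 8·405·67.0/(π·5.5³) = 217080/522.68 = 415.32 MPa
τ_max = K·τ₀ = 1.1176 × 415.32 = 464.14 MPa

464 MPa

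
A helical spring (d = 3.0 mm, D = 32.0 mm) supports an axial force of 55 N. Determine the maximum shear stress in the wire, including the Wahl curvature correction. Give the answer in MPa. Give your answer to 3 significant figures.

Spring index C = D/d = 32.0/3.0 = 10.6667
K_W = (4C−1)/(4C−4) + 0.615/C = 41.667/38.667 + 0.0577 = 1.1352
τ₀ = 8FD/(πd³) = 8·55·32.0/(π·3.0³) = 14080/84.823 = 165.99 MPa
τ_max = K·τ₀ = 1.1352 × 165.99 = 188.44 MPa

188 MPa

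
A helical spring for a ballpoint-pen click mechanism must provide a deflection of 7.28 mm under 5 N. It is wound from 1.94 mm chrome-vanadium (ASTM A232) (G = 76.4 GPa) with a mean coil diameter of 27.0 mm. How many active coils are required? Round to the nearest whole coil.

10

Required rate k = F/δ = 5/7.28 = 0.68681 N/mm
N_a = Gd⁴/(8D³k) = (76.4×10³ × 1.94⁴)/(8 × 27.0³ × 0.68681)
    = 1.08218e+06 / 108148 = 10.01 → 10 coils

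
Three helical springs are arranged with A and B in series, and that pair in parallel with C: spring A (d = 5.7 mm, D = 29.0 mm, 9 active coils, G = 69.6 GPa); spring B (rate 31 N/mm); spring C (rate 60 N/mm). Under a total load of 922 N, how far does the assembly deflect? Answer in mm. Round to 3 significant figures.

k_A = Gd⁴/(8D³N_a) = (69.6×10³)(5.7⁴)/(8·29.0³·9) = 41.839 N/mm
Springs A,B series: k_AB = 1/(1/41.839+1/31) = 17.807 N/mm; parallel with C: k_eq = 17.807+60 = 77.807 N/mm
δ = F/k_eq = 922/77.807 = 11.85 mm

11.8 mm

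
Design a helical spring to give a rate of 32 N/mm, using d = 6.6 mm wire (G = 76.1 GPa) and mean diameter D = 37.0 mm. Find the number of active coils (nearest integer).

11

N_a = Gd⁴/(8D³k) = (76.1×10³ × 6.6⁴)/(8 × 37.0³ × 32)
    = 1.44398e+08 / 1.29672e+07 = 11.14 → 11 coils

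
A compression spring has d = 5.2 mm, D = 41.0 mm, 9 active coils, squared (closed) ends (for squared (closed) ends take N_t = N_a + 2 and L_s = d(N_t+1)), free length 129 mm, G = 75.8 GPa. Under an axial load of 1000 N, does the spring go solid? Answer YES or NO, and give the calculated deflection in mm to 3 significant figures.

YES, δ = 89.5 mm

k = Gd⁴/(8D³N_a) = (75.8×10³)(5.2⁴)/(8·41.0³·9) = 11.169 N/mm
N_t = 11; L_s = 5.2·12 = 62.4 mm; δ_solid = L₀ − L_s = 129 − 62.4 = 66.6 mm
δ = F/k = 1000/11.169 = 89.537 mm
δ ≥ δ_solid → spring goes solid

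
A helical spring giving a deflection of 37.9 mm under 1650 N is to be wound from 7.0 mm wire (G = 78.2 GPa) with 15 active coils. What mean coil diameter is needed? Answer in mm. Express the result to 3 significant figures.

33.0 mm

Required rate k = F/δ = 1650/37.9 = 43.536 N/mm
D = (Gd⁴/(8N_a·k))^(1/3) = (78.2×10³·7.0⁴/(8·15·43.536))^(1/3)
  = (35939.6)^(1/3) = 33.0008 mm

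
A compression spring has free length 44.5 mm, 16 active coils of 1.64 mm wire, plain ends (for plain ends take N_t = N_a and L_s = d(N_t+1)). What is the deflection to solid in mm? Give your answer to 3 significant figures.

N_t = 16; L_s = 1.64·17 = 27.88 mm
δ_solid = L₀ − L_s = 44.5 − 27.88 = 16.62 mm

16.6 mm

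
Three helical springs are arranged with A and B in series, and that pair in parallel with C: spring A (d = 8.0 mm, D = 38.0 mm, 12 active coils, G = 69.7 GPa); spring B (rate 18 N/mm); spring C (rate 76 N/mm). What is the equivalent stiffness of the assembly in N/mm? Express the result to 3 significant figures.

89.5 N/mm

k_A = Gd⁴/(8D³N_a) = (69.7×10³)(8.0⁴)/(8·38.0³·12) = 54.196 N/mm
Springs A,B series: k_AB = 1/(1/54.196+1/18) = 13.512 N/mm; parallel with C: k_eq = 13.512+76 = 89.512 N/mm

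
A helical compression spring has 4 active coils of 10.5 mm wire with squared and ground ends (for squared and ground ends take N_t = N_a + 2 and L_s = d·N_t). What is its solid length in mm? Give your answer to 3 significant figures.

squared and ground ends: N_t = N_a + 2 = 4 + 2 = 6
L_s = d·N_t = 10.5 × 6 = 63 mm

63.0 mm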